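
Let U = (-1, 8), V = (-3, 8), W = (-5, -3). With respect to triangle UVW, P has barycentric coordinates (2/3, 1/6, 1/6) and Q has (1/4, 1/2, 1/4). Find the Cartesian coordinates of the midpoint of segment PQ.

(-5/2, 137/24)

Barycentric coordinates of the midpoint are the average: (11/24, 1/3, 5/24).
Converting: (11/24)·U + (1/3)·V + (5/24)·W = (-5/2, 137/24).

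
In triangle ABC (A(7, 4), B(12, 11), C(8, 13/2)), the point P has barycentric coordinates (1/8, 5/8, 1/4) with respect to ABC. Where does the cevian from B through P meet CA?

(23/3, 17/3)

Line BP meets CA where the B-coordinate vanishes; zeroing P's B-weight and renormalizing leaves C, A-weights 1/4 : 1/8 → (2/3, 1/3).
So Q = (2/3)·C + (1/3)·A = (23/3, 17/3).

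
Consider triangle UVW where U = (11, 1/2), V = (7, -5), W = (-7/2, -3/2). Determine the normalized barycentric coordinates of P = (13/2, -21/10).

(2/5, 2/5, 1/5)

Signed area of the reference triangle: [UVW] = ½·(11·(-5−(-3/2)) + 7·(-3/2−(1/2)) + (-7/2)·(1/2−(-5))) = ½·(-77/2 − 14 − 77/4) = -287/8.
[PVW] = ½·((13/2)·(-5−(-3/2)) + 7·(-3/2−(-21/10)) + (-7/2)·(-21/10−(-5))) = ½·(-91/4 + 21/5 − 203/20) = -287/20, so the U-coordinate is (-287/20)/(-287/8) = 2/5.
[UPW] = ½·(11·(-21/10−(-3/2)) + (13/2)·(-3/2−(1/2)) + (-7/2)·(1/2−(-21/10))) = ½·(-33/5 − 13 − 91/10) = -287/20, so the V-coordinate is 2/5.
[UVP] = ½·(11·(-5−(-21/10)) + 7·(-21/10−(1/2)) + (13/2)·(1/2−(-5))) = ½·(-319/10 − 91/5 + 143/4) = -287/40, so the W-coordinate is 1/5.
Check: 2/5 + 2/5 + 1/5 = 1.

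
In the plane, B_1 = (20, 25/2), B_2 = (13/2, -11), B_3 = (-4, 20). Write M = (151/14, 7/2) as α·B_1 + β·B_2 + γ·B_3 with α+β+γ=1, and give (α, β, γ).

(3/7, 3/7, 1/7)

Signed area of the reference triangle: [B_1B_2B_3] = ½·(20·(-11−20) + (13/2)·(20−(25/2)) + (-4)·(25/2−(-11))) = ½·(-620 + 195/4 − 94) = -2661/8.
[MB_2B_3] = ½·((151/14)·(-11−20) + (13/2)·(20−(7/2)) + (-4)·(7/2−(-11))) = ½·(-4681/14 + 429/4 − 58) = -7983/56, so the B_1-coordinate is (-7983/56)/(-2661/8) = 3/7.
[B_1MB_3] = ½·(20·(7/2−20) + (151/14)·(20−(25/2)) + (-4)·(25/2−(7/2))) = ½·(-330 + 2265/28 − 36) = -7983/56, so the B_2-coordinate is 3/7.
[B_1B_2M] = ½·(20·(-11−(7/2)) + (13/2)·(7/2−(25/2)) + (151/14)·(25/2−(-11))) = ½·(-290 − 117/2 + 7097/28) = -2661/56, so the B_3-coordinate is 1/7.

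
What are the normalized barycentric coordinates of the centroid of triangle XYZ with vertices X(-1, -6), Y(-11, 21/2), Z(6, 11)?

(1/3, 1/3, 1/3)

The centroid is the average of the vertices, so each weight is 1/3.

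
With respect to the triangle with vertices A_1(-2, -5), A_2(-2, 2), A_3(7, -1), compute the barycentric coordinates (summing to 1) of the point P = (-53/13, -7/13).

Signed area of the reference triangle: [A_1A_2A_3] = ½·((-2)·(2−(-1)) + (-2)·(-1−(-5)) + 7·(-5−2)) = ½·(-6 − 8 − 49) = -63/2.
[PA_2A_3] = ½·((-53/13)·(2−(-1)) + (-2)·(-1−(-7/13)) + 7·(-7/13−2)) = ½·(-159/13 + 12/13 − 231/13) = -189/13, so the A_1-coordinate is (-189/13)/(-63/2) = 6/13.
[A_1PA_3] = ½·((-2)·(-7/13−(-1)) + (-53/13)·(-1−(-5)) + 7·(-5−(-7/13))) = ½·(-12/13 − 212/13 − 406/13) = -315/13, so the A_2-coordinate is 10/13.
[A_1A_2P] = ½·((-2)·(2−(-7/13)) + (-2)·(-7/13−(-5)) + (-53/13)·(-5−2)) = ½·(-66/13 − 116/13 + 371/13) = 189/26, so the A_3-coordinate is -3/13.

(6/13, 10/13, -3/13)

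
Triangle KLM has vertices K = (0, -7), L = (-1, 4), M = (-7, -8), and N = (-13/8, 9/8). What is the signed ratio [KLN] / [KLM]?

1/8

[KLM] = ½·(0·(4−(-8)) + (-1)·(-8−(-7)) + (-7)·(-7−4)) = ½·(0 + 1 + 77) = 39.
[KLN] = ½·(0·(4−(9/8)) + (-1)·(9/8−(-7)) + (-13/8)·(-7−4)) = ½·(0 − 65/8 + 143/8) = 39/8, so the ratio is (39/8)/39 = 1/8.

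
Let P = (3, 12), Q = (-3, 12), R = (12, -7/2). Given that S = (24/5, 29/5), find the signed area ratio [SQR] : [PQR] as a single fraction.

3/10

[PQR] = ½·(3·(12−(-7/2)) + (-3)·(-7/2−12) + 12·(12−12)) = ½·(93/2 + 93/2 + 0) = 93/2.
[SQR] = ½·((24/5)·(12−(-7/2)) + (-3)·(-7/2−(29/5)) + 12·(29/5−12)) = ½·(372/5 + 279/10 − 372/5) = 279/20, so the ratio is (279/20)/(93/2) = 3/10.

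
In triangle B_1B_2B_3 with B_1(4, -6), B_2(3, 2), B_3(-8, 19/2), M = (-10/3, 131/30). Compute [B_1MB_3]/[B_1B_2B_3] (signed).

2/15

[B_1B_2B_3] = ½·(4·(2−(19/2)) + 3·(19/2−(-6)) + (-8)·(-6−2)) = ½·(-30 + 93/2 + 64) = 161/4.
[B_1MB_3] = ½·(4·(131/30−(19/2)) + (-10/3)·(19/2−(-6)) + (-8)·(-6−(131/30))) = ½·(-308/15 − 155/3 + 1244/15) = 161/30, so the ratio is (161/30)/(161/4) = 2/15.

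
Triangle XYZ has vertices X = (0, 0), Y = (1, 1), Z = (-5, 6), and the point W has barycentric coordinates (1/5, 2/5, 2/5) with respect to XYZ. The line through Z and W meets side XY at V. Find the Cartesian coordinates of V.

(2/3, 2/3)

Line ZW meets XY where the Z-coordinate vanishes; zeroing W's Z-weight and renormalizing leaves X, Y-weights 1/5 : 2/5 → (1/3, 2/3).
So V = (1/3)·X + (2/3)·Y = (2/3, 2/3).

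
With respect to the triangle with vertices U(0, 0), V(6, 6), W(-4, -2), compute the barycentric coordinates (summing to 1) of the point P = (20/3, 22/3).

(-2/3, 4/3, 1/3)

Signed area of the reference triangle: [UVW] = ½·(0·(6−(-2)) + 6·(-2−0) + (-4)·(0−6)) = ½·(0 − 12 + 24) = 6.
[PVW] = ½·((20/3)·(6−(-2)) + 6·(-2−(22/3)) + (-4)·(22/3−6)) = ½·(160/3 − 56 − 16/3) = -4, so the U-coordinate is (-4)/6 = -2/3.
[UPW] = ½·(0·(22/3−(-2)) + (20/3)·(-2−0) + (-4)·(0−(22/3))) = ½·(0 − 40/3 + 88/3) = 8, so the V-coordinate is 4/3.
[UVP] = ½·(0·(6−(22/3)) + 6·(22/3−0) + (20/3)·(0−6)) = ½·(0 + 44 − 40) = 2, so the W-coordinate is 1/3.
Check: -2/3 + 4/3 + 1/3 = 1.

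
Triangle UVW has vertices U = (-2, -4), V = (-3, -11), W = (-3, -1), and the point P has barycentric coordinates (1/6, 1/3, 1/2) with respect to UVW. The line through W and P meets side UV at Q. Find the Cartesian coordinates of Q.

(-8/3, -26/3)

Line WP meets UV where the W-coordinate vanishes; zeroing P's W-weight and renormalizing leaves U, V-weights 1/6 : 1/3 → (1/3, 2/3).
So Q = (1/3)·U + (2/3)·V = (-8/3, -26/3).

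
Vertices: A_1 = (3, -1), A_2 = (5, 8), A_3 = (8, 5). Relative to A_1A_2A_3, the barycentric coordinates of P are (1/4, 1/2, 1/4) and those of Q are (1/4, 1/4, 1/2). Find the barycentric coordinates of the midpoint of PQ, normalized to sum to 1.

(1/4, 3/8, 3/8)

Since both coordinate triples sum to 1, the midpoint's barycentrics are the componentwise average.
(1/4+1/4)/2 = 1/4; similarly 3/8 and 3/8.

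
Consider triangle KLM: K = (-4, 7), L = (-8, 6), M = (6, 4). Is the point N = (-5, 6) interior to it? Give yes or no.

yes

Barycentric coordinates of N: (3/11, 13/22, 3/22).
The three coordinates are positive, positive, positive; a point is interior exactly when all three are positive.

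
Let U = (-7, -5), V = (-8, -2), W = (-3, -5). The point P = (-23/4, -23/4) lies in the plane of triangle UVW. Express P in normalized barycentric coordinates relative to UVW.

Signed area of the reference triangle: [UVW] = ½·((-7)·(-2−(-5)) + (-8)·(-5−(-5)) + (-3)·(-5−(-2))) = ½·(-21 + 0 + 9) = -6.
[PVW] = ½·((-23/4)·(-2−(-5)) + (-8)·(-5−(-23/4)) + (-3)·(-23/4−(-2))) = ½·(-69/4 − 6 + 45/4) = -6, so the U-coordinate is (-6)/(-6) = 1.
[UPW] = ½·((-7)·(-23/4−(-5)) + (-23/4)·(-5−(-5)) + (-3)·(-5−(-23/4))) = ½·(21/4 + 0 − 9/4) = 3/2, so the V-coordinate is -1/4.
[UVP] = ½·((-7)·(-2−(-23/4)) + (-8)·(-23/4−(-5)) + (-23/4)·(-5−(-2))) = ½·(-105/4 + 6 + 69/4) = -3/2, so the W-coordinate is 1/4.
Check: 1 − 1/4 + 1/4 = 1.

(1, -1/4, 1/4)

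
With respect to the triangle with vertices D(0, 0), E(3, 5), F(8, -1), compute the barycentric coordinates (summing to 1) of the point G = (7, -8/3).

(1/3, -1/3, 1)

Signed area of the reference triangle: [DEF] = ½·(0·(5−(-1)) + 3·(-1−0) + 8·(0−5)) = ½·(0 − 3 − 40) = -43/2.
[GEF] = ½·(7·(5−(-1)) + 3·(-1−(-8/3)) + 8·(-8/3−5)) = ½·(42 + 5 − 184/3) = -43/6, so the D-coordinate is (-43/6)/(-43/2) = 1/3.
[DGF] = ½·(0·(-8/3−(-1)) + 7·(-1−0) + 8·(0−(-8/3))) = ½·(0 − 7 + 64/3) = 43/6, so the E-coordinate is -1/3.
[DEG] = ½·(0·(5−(-8/3)) + 3·(-8/3−0) + 7·(0−5)) = ½·(0 − 8 − 35) = -43/2, so the F-coordinate is 1.
Check: 1/3 − 1/3 + 1 = 1.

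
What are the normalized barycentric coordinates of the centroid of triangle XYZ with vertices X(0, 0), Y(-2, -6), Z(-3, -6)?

(1/3, 1/3, 1/3)

The centroid is the average of the vertices, so each weight is 1/3.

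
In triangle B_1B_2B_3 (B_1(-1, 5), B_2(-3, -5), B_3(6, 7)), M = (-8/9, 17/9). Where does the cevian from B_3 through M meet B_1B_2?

Barycentric coordinates of M with respect to B_1B_2B_3: (5/9, 1/3, 1/9).
On side B_1B_2 the B_3-coordinate is zero; dropping M's B_3-weight 1/9 and renormalizing the remaining 5/9 : 1/3 gives weights 5/8, 3/8 on B_1, B_2.
N = (5/8)·(-1, 5) + (3/8)·(-3, -5) = (-7/4, 5/4).

(-7/4, 5/4)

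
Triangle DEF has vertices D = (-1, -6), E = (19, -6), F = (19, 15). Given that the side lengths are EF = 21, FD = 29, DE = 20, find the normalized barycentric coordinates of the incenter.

(3/10, 29/70, 2/7)

The incenter has barycentric coordinates proportional to the opposite side lengths: (21 : 29 : 20).
Normalizing by 21+29+20 = 70 gives (3/10, 29/70, 2/7).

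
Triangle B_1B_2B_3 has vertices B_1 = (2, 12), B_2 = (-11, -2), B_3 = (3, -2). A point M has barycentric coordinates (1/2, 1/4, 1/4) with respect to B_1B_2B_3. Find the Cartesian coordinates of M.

M = (1/2)·B_1 + (1/4)·B_2 + (1/4)·B_3.
x-coordinate: (1/2)·2 + (1/4)·(-11) + (1/4)·3 = -1.
y-coordinate: (1/2)·12 + (1/4)·(-2) + (1/4)·(-2) = 5.

(-1, 5)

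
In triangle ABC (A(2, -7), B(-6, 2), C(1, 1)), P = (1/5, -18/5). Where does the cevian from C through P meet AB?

Barycentric coordinates of P with respect to ABC: (3/5, 1/5, 1/5).
On side AB the C-coordinate is zero; dropping P's C-weight 1/5 and renormalizing the remaining 3/5 : 1/5 gives weights 3/4, 1/4 on A, B.
Q = (3/4)·(2, -7) + (1/4)·(-6, 2) = (0, -19/4).

(0, -19/4)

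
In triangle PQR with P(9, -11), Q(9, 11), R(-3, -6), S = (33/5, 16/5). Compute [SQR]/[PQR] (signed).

1/5

[PQR] = ½·(9·(11−(-6)) + 9·(-6−(-11)) + (-3)·(-11−11)) = ½·(153 + 45 + 66) = 132.
[SQR] = ½·((33/5)·(11−(-6)) + 9·(-6−(16/5)) + (-3)·(16/5−11)) = ½·(561/5 − 414/5 + 117/5) = 132/5, so the ratio is (132/5)/132 = 1/5.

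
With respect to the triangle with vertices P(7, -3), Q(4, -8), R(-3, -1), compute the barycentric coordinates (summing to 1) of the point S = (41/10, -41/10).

(1/2, 3/10, 1/5)

Signed area of the reference triangle: [PQR] = ½·(7·(-8−(-1)) + 4·(-1−(-3)) + (-3)·(-3−(-8))) = ½·(-49 + 8 − 15) = -28.
[SQR] = ½·((41/10)·(-8−(-1)) + 4·(-1−(-41/10)) + (-3)·(-41/10−(-8))) = ½·(-287/10 + 62/5 − 117/10) = -14, so the P-coordinate is (-14)/(-28) = 1/2.
[PSR] = ½·(7·(-41/10−(-1)) + (41/10)·(-1−(-3)) + (-3)·(-3−(-41/10))) = ½·(-217/10 + 41/5 − 33/10) = -42/5, so the Q-coordinate is 3/10.
[PQS] = ½·(7·(-8−(-41/10)) + 4·(-41/10−(-3)) + (41/10)·(-3−(-8))) = ½·(-273/10 − 22/5 + 41/2) = -28/5, so the R-coordinate is 1/5.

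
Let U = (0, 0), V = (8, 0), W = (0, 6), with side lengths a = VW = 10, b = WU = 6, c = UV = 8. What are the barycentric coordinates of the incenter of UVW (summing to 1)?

(5/12, 1/4, 1/3)

The incenter has barycentric coordinates proportional to the opposite side lengths: (10 : 6 : 8).
Normalizing by 10+6+8 = 24 gives (5/12, 1/4, 1/3).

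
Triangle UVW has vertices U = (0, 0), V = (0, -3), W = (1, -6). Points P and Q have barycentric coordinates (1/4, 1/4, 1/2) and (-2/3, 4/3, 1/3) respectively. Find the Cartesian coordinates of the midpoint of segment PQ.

(5/12, -39/8)

Barycentric coordinates of the midpoint are the average: (-5/24, 19/24, 5/12).
Converting: (-5/24)·U + (19/24)·V + (5/12)·W = (5/12, -39/8).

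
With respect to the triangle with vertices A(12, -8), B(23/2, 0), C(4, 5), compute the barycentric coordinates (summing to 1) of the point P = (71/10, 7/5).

(1/5, 1/5, 3/5)

Signed area of the reference triangle: [ABC] = ½·(12·(0−5) + (23/2)·(5−(-8)) + 4·(-8−0)) = ½·(-60 + 299/2 − 32) = 115/4.
[PBC] = ½·((71/10)·(0−5) + (23/2)·(5−(7/5)) + 4·(7/5−0)) = ½·(-71/2 + 207/5 + 28/5) = 23/4, so the A-coordinate is (23/4)/(115/4) = 1/5.
[APC] = ½·(12·(7/5−5) + (71/10)·(5−(-8)) + 4·(-8−(7/5))) = ½·(-216/5 + 923/10 − 188/5) = 23/4, so the B-coordinate is 1/5.
[ABP] = ½·(12·(0−(7/5)) + (23/2)·(7/5−(-8)) + (71/10)·(-8−0)) = ½·(-84/5 + 1081/10 − 284/5) = 69/4, so the C-coordinate is 3/5.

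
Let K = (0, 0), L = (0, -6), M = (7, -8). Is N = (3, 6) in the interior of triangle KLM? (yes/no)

Barycentric coordinates of N: (15/7, -11/7, 3/7).
The three coordinates are positive, negative, positive; a point is interior exactly when all three are positive.

no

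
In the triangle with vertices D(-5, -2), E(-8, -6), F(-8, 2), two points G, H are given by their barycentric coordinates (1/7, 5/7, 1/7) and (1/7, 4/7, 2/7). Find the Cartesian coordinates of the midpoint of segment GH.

(-53/7, -26/7)

Barycentric coordinates of the midpoint are the average: (1/7, 9/14, 3/14).
Converting: (1/7)·D + (9/14)·E + (3/14)·F = (-53/7, -26/7).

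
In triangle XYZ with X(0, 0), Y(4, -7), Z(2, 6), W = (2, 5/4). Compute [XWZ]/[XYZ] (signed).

1/4

[XYZ] = ½·(0·(-7−6) + 4·(6−0) + 2·(0−(-7))) = ½·(0 + 24 + 14) = 19.
[XWZ] = ½·(0·(5/4−6) + 2·(6−0) + 2·(0−(5/4))) = ½·(0 + 12 − 5/2) = 19/4, so the ratio is (19/4)/19 = 1/4.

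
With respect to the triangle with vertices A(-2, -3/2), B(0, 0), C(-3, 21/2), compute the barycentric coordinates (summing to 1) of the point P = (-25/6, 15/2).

Signed area of the reference triangle: [ABC] = ½·((-2)·(0−(21/2)) + 0·(21/2−(-3/2)) + (-3)·(-3/2−0)) = ½·(21 + 0 + 9/2) = 51/4.
[PBC] = ½·((-25/6)·(0−(21/2)) + 0·(21/2−(15/2)) + (-3)·(15/2−0)) = ½·(175/4 + 0 − 45/2) = 85/8, so the A-coordinate is (85/8)/(51/4) = 5/6.
[APC] = ½·((-2)·(15/2−(21/2)) + (-25/6)·(21/2−(-3/2)) + (-3)·(-3/2−(15/2))) = ½·(6 − 50 + 27) = -17/2, so the B-coordinate is -2/3.
[ABP] = ½·((-2)·(0−(15/2)) + 0·(15/2−(-3/2)) + (-25/6)·(-3/2−0)) = ½·(15 + 0 + 25/4) = 85/8, so the C-coordinate is 5/6.
Check: 5/6 − 2/3 + 5/6 = 1.

(5/6, -2/3, 5/6)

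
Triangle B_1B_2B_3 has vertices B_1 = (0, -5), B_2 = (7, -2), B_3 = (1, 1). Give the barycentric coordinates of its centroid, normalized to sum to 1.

(1/3, 1/3, 1/3)

The centroid is the average of the vertices, so each weight is 1/3.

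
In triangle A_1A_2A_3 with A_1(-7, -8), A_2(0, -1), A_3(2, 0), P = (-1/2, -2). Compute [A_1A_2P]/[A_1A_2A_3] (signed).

1/2

[A_1A_2A_3] = ½·((-7)·(-1−0) + 0·(0−(-8)) + 2·(-8−(-1))) = ½·(7 + 0 − 14) = -7/2.
[A_1A_2P] = ½·((-7)·(-1−(-2)) + 0·(-2−(-8)) + (-1/2)·(-8−(-1))) = ½·(-7 + 0 + 7/2) = -7/4, so the ratio is (-7/4)/(-7/2) = 1/2.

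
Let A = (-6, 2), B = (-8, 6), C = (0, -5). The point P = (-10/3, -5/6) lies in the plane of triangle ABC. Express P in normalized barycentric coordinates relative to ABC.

Signed area of the reference triangle: [ABC] = ½·((-6)·(6−(-5)) + (-8)·(-5−2) + 0·(2−6)) = ½·(-66 + 56 + 0) = -5.
[PBC] = ½·((-10/3)·(6−(-5)) + (-8)·(-5−(-5/6)) + 0·(-5/6−6)) = ½·(-110/3 + 100/3 + 0) = -5/3, so the A-coordinate is (-5/3)/(-5) = 1/3.
[APC] = ½·((-6)·(-5/6−(-5)) + (-10/3)·(-5−2) + 0·(2−(-5/6))) = ½·(-25 + 70/3 + 0) = -5/6, so the B-coordinate is 1/6.
[ABP] = ½·((-6)·(6−(-5/6)) + (-8)·(-5/6−2) + (-10/3)·(2−6)) = ½·(-41 + 68/3 + 40/3) = -5/2, so the C-coordinate is 1/2.

(1/3, 1/6, 1/2)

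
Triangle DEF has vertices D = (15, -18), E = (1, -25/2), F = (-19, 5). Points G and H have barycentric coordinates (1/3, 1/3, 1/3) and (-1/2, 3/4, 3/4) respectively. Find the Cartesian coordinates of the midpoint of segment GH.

(-11, -41/16)

Barycentric coordinates of the midpoint are the average: (-1/12, 13/24, 13/24).
Converting: (-1/12)·D + (13/24)·E + (13/24)·F = (-11, -41/16).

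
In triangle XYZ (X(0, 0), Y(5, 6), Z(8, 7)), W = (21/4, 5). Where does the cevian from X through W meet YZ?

(7, 20/3)

Barycentric coordinates of W with respect to XYZ: (1/4, 1/4, 1/2).
On side YZ the X-coordinate is zero; dropping W's X-weight 1/4 and renormalizing the remaining 1/4 : 1/2 gives weights 1/3, 2/3 on Y, Z.
V = (1/3)·(5, 6) + (2/3)·(8, 7) = (7, 20/3).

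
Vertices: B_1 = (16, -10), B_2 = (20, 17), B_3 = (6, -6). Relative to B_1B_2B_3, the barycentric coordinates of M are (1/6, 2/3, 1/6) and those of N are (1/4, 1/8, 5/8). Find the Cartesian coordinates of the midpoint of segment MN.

Barycentric coordinates of the midpoint are the average: (5/24, 19/48, 19/48).
Converting: (5/24)·B_1 + (19/48)·B_2 + (19/48)·B_3 = (109/8, 109/48).

(109/8, 109/48)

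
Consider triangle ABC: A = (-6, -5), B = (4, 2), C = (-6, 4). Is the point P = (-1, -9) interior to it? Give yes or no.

Barycentric coordinates of P: (4/3, 1/2, -5/6).
The three coordinates are positive, positive, negative; a point is interior exactly when all three are positive.

no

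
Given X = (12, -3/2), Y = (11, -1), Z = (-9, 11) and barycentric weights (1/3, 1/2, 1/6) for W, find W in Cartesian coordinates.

W = (1/3)·X + (1/2)·Y + (1/6)·Z.
x-coordinate: (1/3)·12 + (1/2)·11 + (1/6)·(-9) = 8.
y-coordinate: (1/3)·(-3/2) + (1/2)·(-1) + (1/6)·11 = 5/6.

(8, 5/6)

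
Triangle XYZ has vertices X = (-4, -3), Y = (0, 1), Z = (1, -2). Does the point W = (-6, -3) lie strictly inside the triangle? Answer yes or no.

Barycentric coordinates of W: (11/8, 1/8, -1/2).
The three coordinates are positive, positive, negative; a point is interior exactly when all three are positive.

no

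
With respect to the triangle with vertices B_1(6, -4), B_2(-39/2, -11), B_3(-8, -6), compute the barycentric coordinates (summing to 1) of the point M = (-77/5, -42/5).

(-1/5, 2/5, 4/5)

Signed area of the reference triangle: [B_1B_2B_3] = ½·(6·(-11−(-6)) + (-39/2)·(-6−(-4)) + (-8)·(-4−(-11))) = ½·(-30 + 39 − 56) = -47/2.
[MB_2B_3] = ½·((-77/5)·(-11−(-6)) + (-39/2)·(-6−(-42/5)) + (-8)·(-42/5−(-11))) = ½·(77 − 234/5 − 104/5) = 47/10, so the B_1-coordinate is (47/10)/(-47/2) = -1/5.
[B_1MB_3] = ½·(6·(-42/5−(-6)) + (-77/5)·(-6−(-4)) + (-8)·(-4−(-42/5))) = ½·(-72/5 + 154/5 − 176/5) = -47/5, so the B_2-coordinate is 2/5.
[B_1B_2M] = ½·(6·(-11−(-42/5)) + (-39/2)·(-42/5−(-4)) + (-77/5)·(-4−(-11))) = ½·(-78/5 + 429/5 − 539/5) = -94/5, so the B_3-coordinate is 4/5.
Check: -1/5 + 2/5 + 4/5 = 1.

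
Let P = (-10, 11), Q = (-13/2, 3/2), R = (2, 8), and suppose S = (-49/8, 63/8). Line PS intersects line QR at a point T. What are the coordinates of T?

(-9/4, 19/4)

Barycentric coordinates of S with respect to PQR: (1/2, 1/4, 1/4).
On side QR the P-coordinate is zero; dropping S's P-weight 1/2 and renormalizing the remaining 1/4 : 1/4 gives weights 1/2, 1/2 on Q, R.
T = (1/2)·(-13/2, 3/2) + (1/2)·(2, 8) = (-9/4, 19/4).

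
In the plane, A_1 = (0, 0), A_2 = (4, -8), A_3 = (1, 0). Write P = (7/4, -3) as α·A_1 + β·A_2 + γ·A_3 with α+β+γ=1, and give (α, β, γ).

Signed area of the reference triangle: [A_1A_2A_3] = ½·(0·(-8−0) + 4·(0−0) + 1·(0−(-8))) = ½·(0 + 0 + 8) = 4.
[PA_2A_3] = ½·((7/4)·(-8−0) + 4·(0−(-3)) + 1·(-3−(-8))) = ½·(-14 + 12 + 5) = 3/2, so the A_1-coordinate is (3/2)/4 = 3/8.
[A_1PA_3] = ½·(0·(-3−0) + (7/4)·(0−0) + 1·(0−(-3))) = ½·(0 + 0 + 3) = 3/2, so the A_2-coordinate is 3/8.
[A_1A_2P] = ½·(0·(-8−(-3)) + 4·(-3−0) + (7/4)·(0−(-8))) = ½·(0 − 12 + 14) = 1, so the A_3-coordinate is 1/4.
Check: 3/8 + 3/8 + 1/4 = 1.

(3/8, 3/8, 1/4)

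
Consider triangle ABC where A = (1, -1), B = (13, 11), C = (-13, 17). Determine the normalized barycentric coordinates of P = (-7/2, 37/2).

(-1/4, 1/2, 3/4)

Signed area of the reference triangle: [ABC] = ½·(1·(11−17) + 13·(17−(-1)) + (-13)·(-1−11)) = ½·(-6 + 234 + 156) = 192.
[PBC] = ½·((-7/2)·(11−17) + 13·(17−(37/2)) + (-13)·(37/2−11)) = ½·(21 − 39/2 − 195/2) = -48, so the A-coordinate is (-48)/192 = -1/4.
[APC] = ½·(1·(37/2−17) + (-7/2)·(17−(-1)) + (-13)·(-1−(37/2))) = ½·(3/2 − 63 + 507/2) = 96, so the B-coordinate is 1/2.
[ABP] = ½·(1·(11−(37/2)) + 13·(37/2−(-1)) + (-7/2)·(-1−11)) = ½·(-15/2 + 507/2 + 42) = 144, so the C-coordinate is 3/4.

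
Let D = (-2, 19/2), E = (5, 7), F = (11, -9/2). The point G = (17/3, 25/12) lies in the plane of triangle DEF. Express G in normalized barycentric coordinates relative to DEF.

(1/3, 1/6, 1/2)

Signed area of the reference triangle: [DEF] = ½·((-2)·(7−(-9/2)) + 5·(-9/2−(19/2)) + 11·(19/2−7)) = ½·(-23 − 70 + 55/2) = -131/4.
[GEF] = ½·((17/3)·(7−(-9/2)) + 5·(-9/2−(25/12)) + 11·(25/12−7)) = ½·(391/6 − 395/12 − 649/12) = -131/12, so the D-coordinate is (-131/12)/(-131/4) = 1/3.
[DGF] = ½·((-2)·(25/12−(-9/2)) + (17/3)·(-9/2−(19/2)) + 11·(19/2−(25/12))) = ½·(-79/6 − 238/3 + 979/12) = -131/24, so the E-coordinate is 1/6.
[DEG] = ½·((-2)·(7−(25/12)) + 5·(25/12−(19/2)) + (17/3)·(19/2−7)) = ½·(-59/6 − 445/12 + 85/6) = -131/8, so the F-coordinate is 1/2.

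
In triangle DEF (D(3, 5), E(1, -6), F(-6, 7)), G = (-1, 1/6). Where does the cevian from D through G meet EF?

Barycentric coordinates of G with respect to DEF: (1/6, 1/2, 1/3).
On side EF the D-coordinate is zero; dropping G's D-weight 1/6 and renormalizing the remaining 1/2 : 1/3 gives weights 3/5, 2/5 on E, F.
H = (3/5)·(1, -6) + (2/5)·(-6, 7) = (-9/5, -4/5).

(-9/5, -4/5)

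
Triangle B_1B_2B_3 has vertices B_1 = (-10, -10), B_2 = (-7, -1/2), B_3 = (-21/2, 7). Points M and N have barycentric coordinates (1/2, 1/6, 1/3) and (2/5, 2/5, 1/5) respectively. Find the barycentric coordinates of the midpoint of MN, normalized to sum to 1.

Since both coordinate triples sum to 1, the midpoint's barycentrics are the componentwise average.
(1/2+2/5)/2 = 9/20; similarly 17/60 and 4/15.

(9/20, 17/60, 4/15)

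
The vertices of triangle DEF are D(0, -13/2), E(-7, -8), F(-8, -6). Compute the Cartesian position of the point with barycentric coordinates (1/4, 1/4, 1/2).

(-23/4, -53/8)

G = (1/4)·D + (1/4)·E + (1/2)·F.
x-coordinate: (1/4)·0 + (1/4)·(-7) + (1/2)·(-8) = -23/4.
y-coordinate: (1/4)·(-13/2) + (1/4)·(-8) + (1/2)·(-6) = -53/8.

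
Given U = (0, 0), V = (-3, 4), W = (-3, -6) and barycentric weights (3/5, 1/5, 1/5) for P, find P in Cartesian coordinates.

P = (3/5)·U + (1/5)·V + (1/5)·W.
x-coordinate: (3/5)·0 + (1/5)·(-3) + (1/5)·(-3) = -6/5.
y-coordinate: (3/5)·0 + (1/5)·4 + (1/5)·(-6) = -2/5.

(-6/5, -2/5)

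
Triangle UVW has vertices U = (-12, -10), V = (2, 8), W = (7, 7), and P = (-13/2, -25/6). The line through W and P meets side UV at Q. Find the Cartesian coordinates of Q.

Barycentric coordinates of P with respect to UVW: (2/3, 1/6, 1/6).
On side UV the W-coordinate is zero; dropping P's W-weight 1/6 and renormalizing the remaining 2/3 : 1/6 gives weights 4/5, 1/5 on U, V.
Q = (4/5)·(-12, -10) + (1/5)·(2, 8) = (-46/5, -32/5).

(-46/5, -32/5)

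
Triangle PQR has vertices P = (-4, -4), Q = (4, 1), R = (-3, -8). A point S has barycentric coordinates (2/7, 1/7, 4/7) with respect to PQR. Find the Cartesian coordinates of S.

(-16/7, -39/7)

S = (2/7)·P + (1/7)·Q + (4/7)·R.
x-coordinate: (2/7)·(-4) + (1/7)·4 + (4/7)·(-3) = -16/7.
y-coordinate: (2/7)·(-4) + (1/7)·1 + (4/7)·(-8) = -39/7.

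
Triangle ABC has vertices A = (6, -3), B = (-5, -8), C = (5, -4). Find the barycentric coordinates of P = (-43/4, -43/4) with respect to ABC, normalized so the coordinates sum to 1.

Signed area of the reference triangle: [ABC] = ½·(6·(-8−(-4)) + (-5)·(-4−(-3)) + 5·(-3−(-8))) = ½·(-24 + 5 + 25) = 3.
[PBC] = ½·((-43/4)·(-8−(-4)) + (-5)·(-4−(-43/4)) + 5·(-43/4−(-8))) = ½·(43 − 135/4 − 55/4) = -9/4, so the A-coordinate is (-9/4)/3 = -3/4.
[APC] = ½·(6·(-43/4−(-4)) + (-43/4)·(-4−(-3)) + 5·(-3−(-43/4))) = ½·(-81/2 + 43/4 + 155/4) = 9/2, so the B-coordinate is 3/2.
[ABP] = ½·(6·(-8−(-43/4)) + (-5)·(-43/4−(-3)) + (-43/4)·(-3−(-8))) = ½·(33/2 + 155/4 − 215/4) = 3/4, so the C-coordinate is 1/4.
Check: -3/4 + 3/2 + 1/4 = 1.

(-3/4, 3/2, 1/4)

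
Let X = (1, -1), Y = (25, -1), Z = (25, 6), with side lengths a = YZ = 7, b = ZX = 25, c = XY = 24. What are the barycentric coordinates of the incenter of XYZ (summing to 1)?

The incenter has barycentric coordinates proportional to the opposite side lengths: (7 : 25 : 24).
Normalizing by 7+25+24 = 56 gives (1/8, 25/56, 3/7).

(1/8, 25/56, 3/7)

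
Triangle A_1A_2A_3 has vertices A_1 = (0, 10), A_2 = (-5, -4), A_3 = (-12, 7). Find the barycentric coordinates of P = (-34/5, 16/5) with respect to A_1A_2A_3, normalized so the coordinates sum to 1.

Signed area of the reference triangle: [A_1A_2A_3] = ½·(0·(-4−7) + (-5)·(7−10) + (-12)·(10−(-4))) = ½·(0 + 15 − 168) = -153/2.
[PA_2A_3] = ½·((-34/5)·(-4−7) + (-5)·(7−(16/5)) + (-12)·(16/5−(-4))) = ½·(374/5 − 19 − 432/5) = -153/10, so the A_1-coordinate is (-153/10)/(-153/2) = 1/5.
[A_1PA_3] = ½·(0·(16/5−7) + (-34/5)·(7−10) + (-12)·(10−(16/5))) = ½·(0 + 102/5 − 408/5) = -153/5, so the A_2-coordinate is 2/5.
[A_1A_2P] = ½·(0·(-4−(16/5)) + (-5)·(16/5−10) + (-34/5)·(10−(-4))) = ½·(0 + 34 − 476/5) = -153/5, so the A_3-coordinate is 2/5.

(1/5, 2/5, 2/5)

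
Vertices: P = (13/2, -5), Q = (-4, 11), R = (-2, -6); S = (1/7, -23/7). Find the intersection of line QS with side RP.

Barycentric coordinates of S with respect to PQR: (2/7, 1/7, 4/7).
On side RP the Q-coordinate is zero; dropping S's Q-weight 1/7 and renormalizing the remaining 4/7 : 2/7 gives weights 2/3, 1/3 on R, P.
T = (2/3)·(-2, -6) + (1/3)·(13/2, -5) = (5/6, -17/3).

(5/6, -17/3)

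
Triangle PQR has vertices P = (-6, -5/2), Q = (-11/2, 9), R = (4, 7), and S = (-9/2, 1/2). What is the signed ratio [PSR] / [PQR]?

[PQR] = ½·((-6)·(9−7) + (-11/2)·(7−(-5/2)) + 4·(-5/2−9)) = ½·(-12 − 209/4 − 46) = -441/8.
[PSR] = ½·((-6)·(1/2−7) + (-9/2)·(7−(-5/2)) + 4·(-5/2−(1/2))) = ½·(39 − 171/4 − 12) = -63/8, so the ratio is (-63/8)/(-441/8) = 1/7.

1/7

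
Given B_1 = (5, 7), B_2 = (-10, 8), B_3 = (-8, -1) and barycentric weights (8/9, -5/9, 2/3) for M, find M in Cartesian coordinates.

M = (8/9)·B_1 + (-5/9)·B_2 + (2/3)·B_3.
x-coordinate: (8/9)·5 + (-5/9)·(-10) + (2/3)·(-8) = 14/3.
y-coordinate: (8/9)·7 + (-5/9)·8 + (2/3)·(-1) = 10/9.

(14/3, 10/9)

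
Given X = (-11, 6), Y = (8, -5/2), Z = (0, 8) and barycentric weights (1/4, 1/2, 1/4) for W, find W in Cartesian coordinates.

W = (1/4)·X + (1/2)·Y + (1/4)·Z.
x-coordinate: (1/4)·(-11) + (1/2)·8 + (1/4)·0 = 5/4.
y-coordinate: (1/4)·6 + (1/2)·(-5/2) + (1/4)·8 = 9/4.

(5/4, 9/4)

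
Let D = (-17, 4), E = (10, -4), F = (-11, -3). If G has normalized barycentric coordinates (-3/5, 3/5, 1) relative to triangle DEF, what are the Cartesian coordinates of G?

G = (-3/5)·D + (3/5)·E + 1·F.
x-coordinate: (-3/5)·(-17) + (3/5)·10 + 1·(-11) = 26/5.
y-coordinate: (-3/5)·4 + (3/5)·(-4) + 1·(-3) = -39/5.

(26/5, -39/5)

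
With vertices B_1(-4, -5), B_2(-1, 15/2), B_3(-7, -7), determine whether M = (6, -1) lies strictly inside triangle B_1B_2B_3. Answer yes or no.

Barycentric coordinates of M: (305/63, -16/63, -226/63).
The three coordinates are positive, negative, negative; a point is interior exactly when all three are positive.

no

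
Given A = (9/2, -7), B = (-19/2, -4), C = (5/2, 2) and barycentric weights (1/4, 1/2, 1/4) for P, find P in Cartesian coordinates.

(-3, -13/4)

P = (1/4)·A + (1/2)·B + (1/4)·C.
x-coordinate: (1/4)·(9/2) + (1/2)·(-19/2) + (1/4)·(5/2) = -3.
y-coordinate: (1/4)·(-7) + (1/2)·(-4) + (1/4)·2 = -13/4.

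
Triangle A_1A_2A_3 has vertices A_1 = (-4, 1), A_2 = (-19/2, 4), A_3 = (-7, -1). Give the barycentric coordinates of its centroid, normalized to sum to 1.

(1/3, 1/3, 1/3)

The centroid is the average of the vertices, so each weight is 1/3.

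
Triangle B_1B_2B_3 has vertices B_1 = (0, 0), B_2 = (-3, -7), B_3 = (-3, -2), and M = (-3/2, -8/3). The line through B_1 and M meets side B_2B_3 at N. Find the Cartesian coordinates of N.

Barycentric coordinates of M with respect to B_1B_2B_3: (1/2, 1/3, 1/6).
On side B_2B_3 the B_1-coordinate is zero; dropping M's B_1-weight 1/2 and renormalizing the remaining 1/3 : 1/6 gives weights 2/3, 1/3 on B_2, B_3.
N = (2/3)·(-3, -7) + (1/3)·(-3, -2) = (-3, -16/3).

(-3, -16/3)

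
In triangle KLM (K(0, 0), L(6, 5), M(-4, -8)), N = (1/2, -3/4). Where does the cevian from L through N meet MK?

Barycentric coordinates of N with respect to KLM: (1/2, 1/4, 1/4).
On side MK the L-coordinate is zero; dropping N's L-weight 1/4 and renormalizing the remaining 1/4 : 1/2 gives weights 1/3, 2/3 on M, K.
J = (1/3)·(-4, -8) + (2/3)·(0, 0) = (-4/3, -8/3).

(-4/3, -8/3)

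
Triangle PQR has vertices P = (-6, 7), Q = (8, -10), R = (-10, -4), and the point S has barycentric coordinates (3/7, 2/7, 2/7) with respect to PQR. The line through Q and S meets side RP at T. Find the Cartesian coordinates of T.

Line QS meets RP where the Q-coordinate vanishes; zeroing S's Q-weight and renormalizing leaves R, P-weights 2/7 : 3/7 → (2/5, 3/5).
So T = (2/5)·R + (3/5)·P = (-38/5, 13/5).

(-38/5, 13/5)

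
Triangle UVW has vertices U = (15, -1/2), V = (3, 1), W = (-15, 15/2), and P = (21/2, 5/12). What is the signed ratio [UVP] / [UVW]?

[UVW] = ½·(15·(1−(15/2)) + 3·(15/2−(-1/2)) + (-15)·(-1/2−1)) = ½·(-195/2 + 24 + 45/2) = -51/2.
[UVP] = ½·(15·(1−(5/12)) + 3·(5/12−(-1/2)) + (21/2)·(-1/2−1)) = ½·(35/4 + 11/4 − 63/4) = -17/8, so the ratio is (-17/8)/(-51/2) = 1/12.

1/12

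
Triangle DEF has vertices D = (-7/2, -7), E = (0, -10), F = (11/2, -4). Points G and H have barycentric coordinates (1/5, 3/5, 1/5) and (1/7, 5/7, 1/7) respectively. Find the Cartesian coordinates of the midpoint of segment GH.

Barycentric coordinates of the midpoint are the average: (6/35, 23/35, 6/35).
Converting: (6/35)·D + (23/35)·E + (6/35)·F = (12/35, -296/35).

(12/35, -296/35)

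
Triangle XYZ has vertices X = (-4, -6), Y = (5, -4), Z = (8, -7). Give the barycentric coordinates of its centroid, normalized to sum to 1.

The centroid is the average of the vertices, so each weight is 1/3.

(1/3, 1/3, 1/3)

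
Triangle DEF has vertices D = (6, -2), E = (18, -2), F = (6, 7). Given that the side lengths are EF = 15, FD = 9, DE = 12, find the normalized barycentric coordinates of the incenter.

The incenter has barycentric coordinates proportional to the opposite side lengths: (15 : 9 : 12).
Normalizing by 15+9+12 = 36 gives (5/12, 1/4, 1/3).

(5/12, 1/4, 1/3)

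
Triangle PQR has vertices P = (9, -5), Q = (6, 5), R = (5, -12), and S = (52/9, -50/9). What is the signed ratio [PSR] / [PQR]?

1/3

[PQR] = ½·(9·(5−(-12)) + 6·(-12−(-5)) + 5·(-5−5)) = ½·(153 − 42 − 50) = 61/2.
[PSR] = ½·(9·(-50/9−(-12)) + (52/9)·(-12−(-5)) + 5·(-5−(-50/9))) = ½·(58 − 364/9 + 25/9) = 61/6, so the ratio is (61/6)/(61/2) = 1/3.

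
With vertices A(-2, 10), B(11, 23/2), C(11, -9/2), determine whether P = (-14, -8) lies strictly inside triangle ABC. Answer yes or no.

no

Barycentric coordinates of P: (25/13, -51/26, 27/26).
The three coordinates are positive, negative, positive; a point is interior exactly when all three are positive.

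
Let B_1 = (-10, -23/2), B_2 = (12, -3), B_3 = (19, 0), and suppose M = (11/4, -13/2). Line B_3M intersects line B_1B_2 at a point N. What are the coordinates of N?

(-8/3, -26/3)

Barycentric coordinates of M with respect to B_1B_2B_3: (1/2, 1/4, 1/4).
On side B_1B_2 the B_3-coordinate is zero; dropping M's B_3-weight 1/4 and renormalizing the remaining 1/2 : 1/4 gives weights 2/3, 1/3 on B_1, B_2.
N = (2/3)·(-10, -23/2) + (1/3)·(12, -3) = (-8/3, -26/3).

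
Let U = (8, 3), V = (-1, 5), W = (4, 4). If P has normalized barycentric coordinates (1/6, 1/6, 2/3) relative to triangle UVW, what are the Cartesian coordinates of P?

P = (1/6)·U + (1/6)·V + (2/3)·W.
x-coordinate: (1/6)·8 + (1/6)·(-1) + (2/3)·4 = 23/6.
y-coordinate: (1/6)·3 + (1/6)·5 + (2/3)·4 = 4.

(23/6, 4)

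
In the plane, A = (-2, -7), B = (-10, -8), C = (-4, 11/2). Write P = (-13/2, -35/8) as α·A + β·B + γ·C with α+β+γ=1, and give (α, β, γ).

(1/4, 1/2, 1/4)

Signed area of the reference triangle: [ABC] = ½·((-2)·(-8−(11/2)) + (-10)·(11/2−(-7)) + (-4)·(-7−(-8))) = ½·(27 − 125 − 4) = -51.
[PBC] = ½·((-13/2)·(-8−(11/2)) + (-10)·(11/2−(-35/8)) + (-4)·(-35/8−(-8))) = ½·(351/4 − 395/4 − 29/2) = -51/4, so the A-coordinate is (-51/4)/(-51) = 1/4.
[APC] = ½·((-2)·(-35/8−(11/2)) + (-13/2)·(11/2−(-7)) + (-4)·(-7−(-35/8))) = ½·(79/4 − 325/4 + 21/2) = -51/2, so the B-coordinate is 1/2.
[ABP] = ½·((-2)·(-8−(-35/8)) + (-10)·(-35/8−(-7)) + (-13/2)·(-7−(-8))) = ½·(29/4 − 105/4 − 13/2) = -51/4, so the C-coordinate is 1/4.
Check: 1/4 + 1/2 + 1/4 = 1.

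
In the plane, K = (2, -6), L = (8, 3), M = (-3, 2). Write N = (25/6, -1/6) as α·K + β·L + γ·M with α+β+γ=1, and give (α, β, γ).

Signed area of the reference triangle: [KLM] = ½·(2·(3−2) + 8·(2−(-6)) + (-3)·(-6−3)) = ½·(2 + 64 + 27) = 93/2.
[NLM] = ½·((25/6)·(3−2) + 8·(2−(-1/6)) + (-3)·(-1/6−3)) = ½·(25/6 + 52/3 + 19/2) = 31/2, so the K-coordinate is (31/2)/(93/2) = 1/3.
[KNM] = ½·(2·(-1/6−2) + (25/6)·(2−(-6)) + (-3)·(-6−(-1/6))) = ½·(-13/3 + 100/3 + 35/2) = 93/4, so the L-coordinate is 1/2.
[KLN] = ½·(2·(3−(-1/6)) + 8·(-1/6−(-6)) + (25/6)·(-6−3)) = ½·(19/3 + 140/3 − 75/2) = 31/4, so the M-coordinate is 1/6.
Check: 1/3 + 1/2 + 1/6 = 1.

(1/3, 1/2, 1/6)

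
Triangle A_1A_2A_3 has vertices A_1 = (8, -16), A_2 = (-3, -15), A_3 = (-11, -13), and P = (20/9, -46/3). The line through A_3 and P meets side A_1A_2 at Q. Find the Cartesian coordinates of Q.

Barycentric coordinates of P with respect to A_1A_2A_3: (5/9, 1/3, 1/9).
On side A_1A_2 the A_3-coordinate is zero; dropping P's A_3-weight 1/9 and renormalizing the remaining 5/9 : 1/3 gives weights 5/8, 3/8 on A_1, A_2.
Q = (5/8)·(8, -16) + (3/8)·(-3, -15) = (31/8, -125/8).

(31/8, -125/8)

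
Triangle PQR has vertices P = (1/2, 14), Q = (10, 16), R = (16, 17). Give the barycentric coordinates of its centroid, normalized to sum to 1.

The centroid is the average of the vertices, so each weight is 1/3.

(1/3, 1/3, 1/3)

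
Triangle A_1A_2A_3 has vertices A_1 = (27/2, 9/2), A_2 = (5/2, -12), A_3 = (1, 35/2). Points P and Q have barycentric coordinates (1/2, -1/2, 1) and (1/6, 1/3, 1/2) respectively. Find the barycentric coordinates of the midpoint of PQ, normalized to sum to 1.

Since both coordinate triples sum to 1, the midpoint's barycentrics are the componentwise average.
(1/2+1/6)/2 = 1/3; similarly -1/12 and 3/4.

(1/3, -1/12, 3/4)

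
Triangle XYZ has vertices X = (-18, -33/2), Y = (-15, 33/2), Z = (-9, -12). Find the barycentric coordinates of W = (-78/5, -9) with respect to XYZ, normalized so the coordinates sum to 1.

(3/5, 1/5, 1/5)

Signed area of the reference triangle: [XYZ] = ½·((-18)·(33/2−(-12)) + (-15)·(-12−(-33/2)) + (-9)·(-33/2−(33/2))) = ½·(-513 − 135/2 + 297) = -567/4.
[WYZ] = ½·((-78/5)·(33/2−(-12)) + (-15)·(-12−(-9)) + (-9)·(-9−(33/2))) = ½·(-2223/5 + 45 + 459/2) = -1701/20, so the X-coordinate is (-1701/20)/(-567/4) = 3/5.
[XWZ] = ½·((-18)·(-9−(-12)) + (-78/5)·(-12−(-33/2)) + (-9)·(-33/2−(-9))) = ½·(-54 − 351/5 + 135/2) = -567/20, so the Y-coordinate is 1/5.
[XYW] = ½·((-18)·(33/2−(-9)) + (-15)·(-9−(-33/2)) + (-78/5)·(-33/2−(33/2))) = ½·(-459 − 225/2 + 2574/5) = -567/20, so the Z-coordinate is 1/5.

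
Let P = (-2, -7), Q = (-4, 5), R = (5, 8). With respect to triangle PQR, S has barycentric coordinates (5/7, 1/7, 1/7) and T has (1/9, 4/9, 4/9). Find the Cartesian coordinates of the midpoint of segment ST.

(-67/126, 13/14)

Barycentric coordinates of the midpoint are the average: (26/63, 37/126, 37/126).
Converting: (26/63)·P + (37/126)·Q + (37/126)·R = (-67/126, 13/14).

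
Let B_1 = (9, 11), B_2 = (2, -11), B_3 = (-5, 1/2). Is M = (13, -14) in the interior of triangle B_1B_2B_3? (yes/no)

Barycentric coordinates of M: (211/469, 112/67, -526/469).
The three coordinates are positive, positive, negative; a point is interior exactly when all three are positive.

no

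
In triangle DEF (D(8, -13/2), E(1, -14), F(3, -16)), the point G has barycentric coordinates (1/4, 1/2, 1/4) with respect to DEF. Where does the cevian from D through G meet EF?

Line DG meets EF where the D-coordinate vanishes; zeroing G's D-weight and renormalizing leaves E, F-weights 1/2 : 1/4 → (2/3, 1/3).
So H = (2/3)·E + (1/3)·F = (5/3, -44/3).

(5/3, -44/3)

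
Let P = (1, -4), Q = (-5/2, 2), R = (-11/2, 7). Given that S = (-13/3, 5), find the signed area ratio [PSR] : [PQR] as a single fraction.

-1/3

[PQR] = ½·(1·(2−7) + (-5/2)·(7−(-4)) + (-11/2)·(-4−2)) = ½·(-5 − 55/2 + 33) = 1/4.
[PSR] = ½·(1·(5−7) + (-13/3)·(7−(-4)) + (-11/2)·(-4−5)) = ½·(-2 − 143/3 + 99/2) = -1/12, so the ratio is (-1/12)/(1/4) = -1/3.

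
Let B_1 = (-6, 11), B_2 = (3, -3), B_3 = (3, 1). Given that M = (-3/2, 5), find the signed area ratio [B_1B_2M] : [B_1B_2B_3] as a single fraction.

[B_1B_2B_3] = ½·((-6)·(-3−1) + 3·(1−11) + 3·(11−(-3))) = ½·(24 − 30 + 42) = 18.
[B_1B_2M] = ½·((-6)·(-3−5) + 3·(5−11) + (-3/2)·(11−(-3))) = ½·(48 − 18 − 21) = 9/2, so the ratio is (9/2)/18 = 1/4.

1/4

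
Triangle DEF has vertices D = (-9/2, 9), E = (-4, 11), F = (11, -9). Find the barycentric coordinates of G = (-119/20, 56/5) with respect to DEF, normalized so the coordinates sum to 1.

Signed area of the reference triangle: [DEF] = ½·((-9/2)·(11−(-9)) + (-4)·(-9−9) + 11·(9−11)) = ½·(-90 + 72 − 22) = -20.
[GEF] = ½·((-119/20)·(11−(-9)) + (-4)·(-9−(56/5)) + 11·(56/5−11)) = ½·(-119 + 404/5 + 11/5) = -18, so the D-coordinate is (-18)/(-20) = 9/10.
[DGF] = ½·((-9/2)·(56/5−(-9)) + (-119/20)·(-9−9) + 11·(9−(56/5))) = ½·(-909/10 + 1071/10 − 121/5) = -4, so the E-coordinate is 1/5.
[DEG] = ½·((-9/2)·(11−(56/5)) + (-4)·(56/5−9) + (-119/20)·(9−11)) = ½·(9/10 − 44/5 + 119/10) = 2, so the F-coordinate is -1/10.
Check: 9/10 + 1/5 − 1/10 = 1.

(9/10, 1/5, -1/10)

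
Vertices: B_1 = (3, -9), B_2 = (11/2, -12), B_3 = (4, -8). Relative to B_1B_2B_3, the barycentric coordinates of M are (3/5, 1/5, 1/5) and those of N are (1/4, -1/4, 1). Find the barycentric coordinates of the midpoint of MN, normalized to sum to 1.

(17/40, -1/40, 3/5)

Since both coordinate triples sum to 1, the midpoint's barycentrics are the componentwise average.
(3/5+1/4)/2 = 17/40; similarly -1/40 and 3/5.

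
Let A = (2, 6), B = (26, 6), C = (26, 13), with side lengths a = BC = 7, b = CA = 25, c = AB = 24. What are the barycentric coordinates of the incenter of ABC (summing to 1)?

The incenter has barycentric coordinates proportional to the opposite side lengths: (7 : 25 : 24).
Normalizing by 7+25+24 = 56 gives (1/8, 25/56, 3/7).

(1/8, 25/56, 3/7)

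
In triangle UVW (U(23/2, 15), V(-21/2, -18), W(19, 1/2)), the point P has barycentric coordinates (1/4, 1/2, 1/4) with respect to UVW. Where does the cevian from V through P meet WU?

Line VP meets WU where the V-coordinate vanishes; zeroing P's V-weight and renormalizing leaves W, U-weights 1/4 : 1/4 → (1/2, 1/2).
So Q = (1/2)·W + (1/2)·U = (61/4, 31/4).

(61/4, 31/4)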